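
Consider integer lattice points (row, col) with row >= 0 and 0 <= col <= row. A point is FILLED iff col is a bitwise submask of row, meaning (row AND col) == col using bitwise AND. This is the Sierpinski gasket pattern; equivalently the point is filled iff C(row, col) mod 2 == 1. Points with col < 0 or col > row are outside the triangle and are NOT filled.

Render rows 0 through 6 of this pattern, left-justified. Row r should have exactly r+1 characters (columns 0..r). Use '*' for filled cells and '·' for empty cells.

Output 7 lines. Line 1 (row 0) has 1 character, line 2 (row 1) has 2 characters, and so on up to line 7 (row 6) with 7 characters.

Answer: *
**
*·*
****
*···*
**··**
*·*·*·*

Derivation:
r0=0: *
r1=1: **
r2=10: *·*
r3=11: ****
r4=100: *···*
r5=101: **··**
r6=110: *·*·*·*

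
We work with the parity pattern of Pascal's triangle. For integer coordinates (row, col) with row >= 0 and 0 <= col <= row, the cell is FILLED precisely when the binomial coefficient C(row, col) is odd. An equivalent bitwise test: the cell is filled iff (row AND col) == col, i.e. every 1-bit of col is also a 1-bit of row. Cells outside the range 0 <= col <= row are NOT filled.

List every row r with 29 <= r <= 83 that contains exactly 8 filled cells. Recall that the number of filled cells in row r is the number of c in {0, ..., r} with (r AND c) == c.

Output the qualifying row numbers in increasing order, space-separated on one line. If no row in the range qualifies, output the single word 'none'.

Row r has 2^popcount(r) filled cells, so we need popcount(r) = log2(8) = 3.
Scan r = 29..83 and keep those with exactly 3 one-bits:
r=29=11101 popcount=4 -> skip
r=30=11110 popcount=4 -> skip
r=31=11111 popcount=5 -> skip
r=32=100000 popcount=1 -> skip
r=33=100001 popcount=2 -> skip
r=34=100010 popcount=2 -> skip
r=35=100011 popcount=3 -> KEEP
r=36=100100 popcount=2 -> skip
r=37=100101 popcount=3 -> KEEP
r=38=100110 popcount=3 -> KEEP
r=39=100111 popcount=4 -> skip
r=40=101000 popcount=2 -> skip
r=41=101001 popcount=3 -> KEEP
r=42=101010 popcount=3 -> KEEP
r=43=101011 popcount=4 -> skip
r=44=101100 popcount=3 -> KEEP
r=45=101101 popcount=4 -> skip
r=46=101110 popcount=4 -> skip
r=47=101111 popcount=5 -> skip
r=48=110000 popcount=2 -> skip
r=49=110001 popcount=3 -> KEEP
r=50=110010 popcount=3 -> KEEP
r=51=110011 popcount=4 -> skip
r=52=110100 popcount=3 -> KEEP
r=53=110101 popcount=4 -> skip
r=54=110110 popcount=4 -> skip
r=55=110111 popcount=5 -> skip
r=56=111000 popcount=3 -> KEEP
r=57=111001 popcount=4 -> skip
r=58=111010 popcount=4 -> skip
r=59=111011 popcount=5 -> skip
r=60=111100 popcount=4 -> skip
r=61=111101 popcount=5 -> skip
r=62=111110 popcount=5 -> skip
r=63=111111 popcount=6 -> skip
r=64=1000000 popcount=1 -> skip
r=65=1000001 popcount=2 -> skip
r=66=1000010 popcount=2 -> skip
r=67=1000011 popcount=3 -> KEEP
r=68=1000100 popcount=2 -> skip
r=69=1000101 popcount=3 -> KEEP
r=70=1000110 popcount=3 -> KEEP
r=71=1000111 popcount=4 -> skip
r=72=1001000 popcount=2 -> skip
r=73=1001001 popcount=3 -> KEEP
r=74=1001010 popcount=3 -> KEEP
r=75=1001011 popcount=4 -> skip
r=76=1001100 popcount=3 -> KEEP
r=77=1001101 popcount=4 -> skip
r=78=1001110 popcount=4 -> skip
r=79=1001111 popcount=5 -> skip
r=80=1010000 popcount=2 -> skip
r=81=1010001 popcount=3 -> KEEP
r=82=1010010 popcount=3 -> KEEP
r=83=1010011 popcount=4 -> skip
Kept rows: 35 37 38 41 42 44 49 50 52 56 67 69 70 73 74 76 81 82

Answer: 35 37 38 41 42 44 49 50 52 56 67 69 70 73 74 76 81 82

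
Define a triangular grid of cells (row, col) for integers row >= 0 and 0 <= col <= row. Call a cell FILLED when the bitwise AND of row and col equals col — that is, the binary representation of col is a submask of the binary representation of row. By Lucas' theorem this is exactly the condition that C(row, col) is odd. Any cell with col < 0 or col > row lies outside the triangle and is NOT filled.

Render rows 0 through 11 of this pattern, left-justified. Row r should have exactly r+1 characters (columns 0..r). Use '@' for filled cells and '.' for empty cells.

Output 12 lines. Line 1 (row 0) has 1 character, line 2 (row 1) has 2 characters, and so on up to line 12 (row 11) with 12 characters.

r0=0: @
r1=1: @@
r2=10: @.@
r3=11: @@@@
r4=100: @...@
r5=101: @@..@@
r6=110: @.@.@.@
r7=111: @@@@@@@@
r8=1000: @.......@
r9=1001: @@......@@
r10=1010: @.@.....@.@
r11=1011: @@@@....@@@@

Answer: @
@@
@.@
@@@@
@...@
@@..@@
@.@.@.@
@@@@@@@@
@.......@
@@......@@
@.@.....@.@
@@@@....@@@@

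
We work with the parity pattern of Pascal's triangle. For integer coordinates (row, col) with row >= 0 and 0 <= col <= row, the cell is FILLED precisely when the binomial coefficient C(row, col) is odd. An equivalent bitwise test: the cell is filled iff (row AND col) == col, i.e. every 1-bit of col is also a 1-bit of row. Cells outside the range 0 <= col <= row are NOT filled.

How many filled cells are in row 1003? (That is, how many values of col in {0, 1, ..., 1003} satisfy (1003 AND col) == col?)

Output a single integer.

1003 in binary = 1111101011
popcount(1003) = number of 1-bits in 1111101011 = 8
A col c satisfies (1003 AND c) == c iff every set bit of c is also set in 1003; each of the 8 set bits of 1003 can independently be on or off in c.
count = 2^8 = 256

Answer: 256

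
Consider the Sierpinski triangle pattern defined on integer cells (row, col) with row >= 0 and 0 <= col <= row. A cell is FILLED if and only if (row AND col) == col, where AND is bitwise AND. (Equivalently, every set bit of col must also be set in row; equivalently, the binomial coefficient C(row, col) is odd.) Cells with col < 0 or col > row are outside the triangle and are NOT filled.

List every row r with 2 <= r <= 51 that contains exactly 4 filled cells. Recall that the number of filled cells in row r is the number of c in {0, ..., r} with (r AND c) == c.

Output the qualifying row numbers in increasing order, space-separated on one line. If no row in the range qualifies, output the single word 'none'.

Row r has 2^popcount(r) filled cells, so we need popcount(r) = log2(4) = 2.
Scan r = 2..51 and keep those with exactly 2 one-bits:
r=2=10 popcount=1 -> skip
r=3=11 popcount=2 -> KEEP
r=4=100 popcount=1 -> skip
r=5=101 popcount=2 -> KEEP
r=6=110 popcount=2 -> KEEP
r=7=111 popcount=3 -> skip
r=8=1000 popcount=1 -> skip
r=9=1001 popcount=2 -> KEEP
r=10=1010 popcount=2 -> KEEP
r=11=1011 popcount=3 -> skip
r=12=1100 popcount=2 -> KEEP
r=13=1101 popcount=3 -> skip
r=14=1110 popcount=3 -> skip
r=15=1111 popcount=4 -> skip
r=16=10000 popcount=1 -> skip
r=17=10001 popcount=2 -> KEEP
r=18=10010 popcount=2 -> KEEP
r=19=10011 popcount=3 -> skip
r=20=10100 popcount=2 -> KEEP
r=21=10101 popcount=3 -> skip
r=22=10110 popcount=3 -> skip
r=23=10111 popcount=4 -> skip
r=24=11000 popcount=2 -> KEEP
r=25=11001 popcount=3 -> skip
r=26=11010 popcount=3 -> skip
r=27=11011 popcount=4 -> skip
r=28=11100 popcount=3 -> skip
r=29=11101 popcount=4 -> skip
r=30=11110 popcount=4 -> skip
r=31=11111 popcount=5 -> skip
r=32=100000 popcount=1 -> skip
r=33=100001 popcount=2 -> KEEP
r=34=100010 popcount=2 -> KEEP
r=35=100011 popcount=3 -> skip
r=36=100100 popcount=2 -> KEEP
r=37=100101 popcount=3 -> skip
r=38=100110 popcount=3 -> skip
r=39=100111 popcount=4 -> skip
r=40=101000 popcount=2 -> KEEP
r=41=101001 popcount=3 -> skip
r=42=101010 popcount=3 -> skip
r=43=101011 popcount=4 -> skip
r=44=101100 popcount=3 -> skip
r=45=101101 popcount=4 -> skip
r=46=101110 popcount=4 -> skip
r=47=101111 popcount=5 -> skip
r=48=110000 popcount=2 -> KEEP
r=49=110001 popcount=3 -> skip
r=50=110010 popcount=3 -> skip
r=51=110011 popcount=4 -> skip
Kept rows: 3 5 6 9 10 12 17 18 20 24 33 34 36 40 48

Answer: 3 5 6 9 10 12 17 18 20 24 33 34 36 40 48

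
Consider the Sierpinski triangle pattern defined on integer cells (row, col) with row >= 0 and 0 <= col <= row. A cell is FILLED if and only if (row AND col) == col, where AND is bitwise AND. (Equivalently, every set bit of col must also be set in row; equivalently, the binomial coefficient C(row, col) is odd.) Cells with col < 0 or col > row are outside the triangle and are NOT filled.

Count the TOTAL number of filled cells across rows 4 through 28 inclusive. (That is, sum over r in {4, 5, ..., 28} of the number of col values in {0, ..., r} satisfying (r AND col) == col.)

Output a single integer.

r4=100 pc1: +2 =2
r5=101 pc2: +4 =6
r6=110 pc2: +4 =10
r7=111 pc3: +8 =18
r8=1000 pc1: +2 =20
r9=1001 pc2: +4 =24
r10=1010 pc2: +4 =28
r11=1011 pc3: +8 =36
r12=1100 pc2: +4 =40
r13=1101 pc3: +8 =48
r14=1110 pc3: +8 =56
r15=1111 pc4: +16 =72
r16=10000 pc1: +2 =74
r17=10001 pc2: +4 =78
r18=10010 pc2: +4 =82
r19=10011 pc3: +8 =90
r20=10100 pc2: +4 =94
r21=10101 pc3: +8 =102
r22=10110 pc3: +8 =110
r23=10111 pc4: +16 =126
r24=11000 pc2: +4 =130
r25=11001 pc3: +8 =138
r26=11010 pc3: +8 =146
r27=11011 pc4: +16 =162
r28=11100 pc3: +8 =170

Answer: 170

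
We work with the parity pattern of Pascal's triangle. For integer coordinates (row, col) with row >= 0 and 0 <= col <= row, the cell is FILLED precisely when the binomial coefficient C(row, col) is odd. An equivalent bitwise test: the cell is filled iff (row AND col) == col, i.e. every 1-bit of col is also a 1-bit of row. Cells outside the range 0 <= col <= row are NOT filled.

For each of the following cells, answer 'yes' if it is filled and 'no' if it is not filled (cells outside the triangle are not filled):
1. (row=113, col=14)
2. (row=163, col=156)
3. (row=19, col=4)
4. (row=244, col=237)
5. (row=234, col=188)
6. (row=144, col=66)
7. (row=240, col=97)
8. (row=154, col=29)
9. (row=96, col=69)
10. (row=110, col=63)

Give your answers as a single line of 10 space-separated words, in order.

(113,14): row=0b1110001, col=0b1110, row AND col = 0b0 = 0; 0 != 14 -> empty
(163,156): row=0b10100011, col=0b10011100, row AND col = 0b10000000 = 128; 128 != 156 -> empty
(19,4): row=0b10011, col=0b100, row AND col = 0b0 = 0; 0 != 4 -> empty
(244,237): row=0b11110100, col=0b11101101, row AND col = 0b11100100 = 228; 228 != 237 -> empty
(234,188): row=0b11101010, col=0b10111100, row AND col = 0b10101000 = 168; 168 != 188 -> empty
(144,66): row=0b10010000, col=0b1000010, row AND col = 0b0 = 0; 0 != 66 -> empty
(240,97): row=0b11110000, col=0b1100001, row AND col = 0b1100000 = 96; 96 != 97 -> empty
(154,29): row=0b10011010, col=0b11101, row AND col = 0b11000 = 24; 24 != 29 -> empty
(96,69): row=0b1100000, col=0b1000101, row AND col = 0b1000000 = 64; 64 != 69 -> empty
(110,63): row=0b1101110, col=0b111111, row AND col = 0b101110 = 46; 46 != 63 -> empty

Answer: no no no no no no no no no no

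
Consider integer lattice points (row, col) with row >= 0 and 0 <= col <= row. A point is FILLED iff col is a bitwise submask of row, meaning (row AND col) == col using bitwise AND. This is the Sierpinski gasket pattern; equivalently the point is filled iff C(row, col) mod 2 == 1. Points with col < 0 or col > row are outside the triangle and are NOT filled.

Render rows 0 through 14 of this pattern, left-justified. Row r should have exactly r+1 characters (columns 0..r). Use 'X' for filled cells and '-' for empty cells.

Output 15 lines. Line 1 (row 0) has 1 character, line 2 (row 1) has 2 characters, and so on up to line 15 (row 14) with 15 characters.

Answer: X
XX
X-X
XXXX
X---X
XX--XX
X-X-X-X
XXXXXXXX
X-------X
XX------XX
X-X-----X-X
XXXX----XXXX
X---X---X---X
XX--XX--XX--XX
X-X-X-X-X-X-X-X

Derivation:
r0=0: X
r1=1: XX
r2=10: X-X
r3=11: XXXX
r4=100: X---X
r5=101: XX--XX
r6=110: X-X-X-X
r7=111: XXXXXXXX
r8=1000: X-------X
r9=1001: XX------XX
r10=1010: X-X-----X-X
r11=1011: XXXX----XXXX
r12=1100: X---X---X---X
r13=1101: XX--XX--XX--XX
r14=1110: X-X-X-X-X-X-X-X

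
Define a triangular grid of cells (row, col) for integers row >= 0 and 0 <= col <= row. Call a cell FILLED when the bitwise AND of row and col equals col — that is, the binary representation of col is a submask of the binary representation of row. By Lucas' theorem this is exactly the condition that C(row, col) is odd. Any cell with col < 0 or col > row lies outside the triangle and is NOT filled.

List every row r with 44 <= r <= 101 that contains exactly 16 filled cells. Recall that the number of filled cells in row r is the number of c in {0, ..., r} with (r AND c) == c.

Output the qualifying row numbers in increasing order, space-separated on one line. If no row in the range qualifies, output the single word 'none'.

Row r has 2^popcount(r) filled cells, so we need popcount(r) = log2(16) = 4.
Scan r = 44..101 and keep those with exactly 4 one-bits:
r=44=101100 popcount=3 -> skip
r=45=101101 popcount=4 -> KEEP
r=46=101110 popcount=4 -> KEEP
r=47=101111 popcount=5 -> skip
r=48=110000 popcount=2 -> skip
r=49=110001 popcount=3 -> skip
r=50=110010 popcount=3 -> skip
r=51=110011 popcount=4 -> KEEP
r=52=110100 popcount=3 -> skip
r=53=110101 popcount=4 -> KEEP
r=54=110110 popcount=4 -> KEEP
r=55=110111 popcount=5 -> skip
r=56=111000 popcount=3 -> skip
r=57=111001 popcount=4 -> KEEP
r=58=111010 popcount=4 -> KEEP
r=59=111011 popcount=5 -> skip
r=60=111100 popcount=4 -> KEEP
r=61=111101 popcount=5 -> skip
r=62=111110 popcount=5 -> skip
r=63=111111 popcount=6 -> skip
r=64=1000000 popcount=1 -> skip
r=65=1000001 popcount=2 -> skip
r=66=1000010 popcount=2 -> skip
r=67=1000011 popcount=3 -> skip
r=68=1000100 popcount=2 -> skip
r=69=1000101 popcount=3 -> skip
r=70=1000110 popcount=3 -> skip
r=71=1000111 popcount=4 -> KEEP
r=72=1001000 popcount=2 -> skip
r=73=1001001 popcount=3 -> skip
r=74=1001010 popcount=3 -> skip
r=75=1001011 popcount=4 -> KEEP
r=76=1001100 popcount=3 -> skip
r=77=1001101 popcount=4 -> KEEP
r=78=1001110 popcount=4 -> KEEP
r=79=1001111 popcount=5 -> skip
r=80=1010000 popcount=2 -> skip
r=81=1010001 popcount=3 -> skip
r=82=1010010 popcount=3 -> skip
r=83=1010011 popcount=4 -> KEEP
r=84=1010100 popcount=3 -> skip
r=85=1010101 popcount=4 -> KEEP
r=86=1010110 popcount=4 -> KEEP
r=87=1010111 popcount=5 -> skip
r=88=1011000 popcount=3 -> skip
r=89=1011001 popcount=4 -> KEEP
r=90=1011010 popcount=4 -> KEEP
r=91=1011011 popcount=5 -> skip
r=92=1011100 popcount=4 -> KEEP
r=93=1011101 popcount=5 -> skip
r=94=1011110 popcount=5 -> skip
r=95=1011111 popcount=6 -> skip
r=96=1100000 popcount=2 -> skip
r=97=1100001 popcount=3 -> skip
r=98=1100010 popcount=3 -> skip
r=99=1100011 popcount=4 -> KEEP
r=100=1100100 popcount=3 -> skip
r=101=1100101 popcount=4 -> KEEP
Kept rows: 45 46 51 53 54 57 58 60 71 75 77 78 83 85 86 89 90 92 99 101

Answer: 45 46 51 53 54 57 58 60 71 75 77 78 83 85 86 89 90 92 99 101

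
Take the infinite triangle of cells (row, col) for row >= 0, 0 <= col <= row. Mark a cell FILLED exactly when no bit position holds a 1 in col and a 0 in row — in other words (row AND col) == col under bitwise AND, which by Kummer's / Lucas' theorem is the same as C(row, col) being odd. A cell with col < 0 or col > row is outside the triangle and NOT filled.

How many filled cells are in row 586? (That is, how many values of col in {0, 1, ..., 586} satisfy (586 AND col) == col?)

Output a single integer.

Answer: 16

Derivation:
586 in binary = 1001001010
popcount(586) = number of 1-bits in 1001001010 = 4
A col c satisfies (586 AND c) == c iff every set bit of c is also set in 586; each of the 4 set bits of 586 can independently be on or off in c.
count = 2^4 = 16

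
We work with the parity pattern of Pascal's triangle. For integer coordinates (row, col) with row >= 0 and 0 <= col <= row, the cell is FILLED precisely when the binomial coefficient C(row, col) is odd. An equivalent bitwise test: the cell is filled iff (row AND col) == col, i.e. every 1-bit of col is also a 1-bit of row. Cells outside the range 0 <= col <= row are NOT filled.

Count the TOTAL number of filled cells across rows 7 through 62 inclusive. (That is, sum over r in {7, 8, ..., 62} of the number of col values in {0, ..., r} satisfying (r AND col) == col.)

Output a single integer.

Answer: 646

Derivation:
r7=111 pc3: +8 =8
r8=1000 pc1: +2 =10
r9=1001 pc2: +4 =14
r10=1010 pc2: +4 =18
r11=1011 pc3: +8 =26
r12=1100 pc2: +4 =30
r13=1101 pc3: +8 =38
r14=1110 pc3: +8 =46
r15=1111 pc4: +16 =62
r16=10000 pc1: +2 =64
r17=10001 pc2: +4 =68
r18=10010 pc2: +4 =72
r19=10011 pc3: +8 =80
r20=10100 pc2: +4 =84
r21=10101 pc3: +8 =92
r22=10110 pc3: +8 =100
r23=10111 pc4: +16 =116
r24=11000 pc2: +4 =120
r25=11001 pc3: +8 =128
r26=11010 pc3: +8 =136
r27=11011 pc4: +16 =152
r28=11100 pc3: +8 =160
r29=11101 pc4: +16 =176
r30=11110 pc4: +16 =192
r31=11111 pc5: +32 =224
r32=100000 pc1: +2 =226
r33=100001 pc2: +4 =230
r34=100010 pc2: +4 =234
r35=100011 pc3: +8 =242
r36=100100 pc2: +4 =246
r37=100101 pc3: +8 =254
r38=100110 pc3: +8 =262
r39=100111 pc4: +16 =278
r40=101000 pc2: +4 =282
r41=101001 pc3: +8 =290
r42=101010 pc3: +8 =298
r43=101011 pc4: +16 =314
r44=101100 pc3: +8 =322
r45=101101 pc4: +16 =338
r46=101110 pc4: +16 =354
r47=101111 pc5: +32 =386
r48=110000 pc2: +4 =390
r49=110001 pc3: +8 =398
r50=110010 pc3: +8 =406
r51=110011 pc4: +16 =422
r52=110100 pc3: +8 =430
r53=110101 pc4: +16 =446
r54=110110 pc4: +16 =462
r55=110111 pc5: +32 =494
r56=111000 pc3: +8 =502
r57=111001 pc4: +16 =518
r58=111010 pc4: +16 =534
r59=111011 pc5: +32 =566
r60=111100 pc4: +16 =582
r61=111101 pc5: +32 =614
r62=111110 pc5: +32 =646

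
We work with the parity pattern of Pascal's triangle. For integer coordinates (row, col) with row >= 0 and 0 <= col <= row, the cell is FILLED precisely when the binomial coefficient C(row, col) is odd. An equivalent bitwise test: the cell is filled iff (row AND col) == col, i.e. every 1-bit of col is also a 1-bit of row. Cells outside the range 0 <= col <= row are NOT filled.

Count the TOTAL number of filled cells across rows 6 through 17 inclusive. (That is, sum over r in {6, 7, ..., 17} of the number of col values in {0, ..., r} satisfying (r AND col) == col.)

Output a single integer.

r6=110 pc2: +4 =4
r7=111 pc3: +8 =12
r8=1000 pc1: +2 =14
r9=1001 pc2: +4 =18
r10=1010 pc2: +4 =22
r11=1011 pc3: +8 =30
r12=1100 pc2: +4 =34
r13=1101 pc3: +8 =42
r14=1110 pc3: +8 =50
r15=1111 pc4: +16 =66
r16=10000 pc1: +2 =68
r17=10001 pc2: +4 =72

Answer: 72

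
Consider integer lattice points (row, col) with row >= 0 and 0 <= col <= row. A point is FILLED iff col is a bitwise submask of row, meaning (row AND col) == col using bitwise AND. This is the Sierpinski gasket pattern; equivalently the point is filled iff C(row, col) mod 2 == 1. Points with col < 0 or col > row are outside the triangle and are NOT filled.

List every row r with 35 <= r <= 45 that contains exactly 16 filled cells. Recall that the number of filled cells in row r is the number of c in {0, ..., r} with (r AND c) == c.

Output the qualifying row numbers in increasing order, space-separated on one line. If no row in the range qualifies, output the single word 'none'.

Row r has 2^popcount(r) filled cells, so we need popcount(r) = log2(16) = 4.
Scan r = 35..45 and keep those with exactly 4 one-bits:
r=35=100011 popcount=3 -> skip
r=36=100100 popcount=2 -> skip
r=37=100101 popcount=3 -> skip
r=38=100110 popcount=3 -> skip
r=39=100111 popcount=4 -> KEEP
r=40=101000 popcount=2 -> skip
r=41=101001 popcount=3 -> skip
r=42=101010 popcount=3 -> skip
r=43=101011 popcount=4 -> KEEP
r=44=101100 popcount=3 -> skip
r=45=101101 popcount=4 -> KEEP
Kept rows: 39 43 45

Answer: 39 43 45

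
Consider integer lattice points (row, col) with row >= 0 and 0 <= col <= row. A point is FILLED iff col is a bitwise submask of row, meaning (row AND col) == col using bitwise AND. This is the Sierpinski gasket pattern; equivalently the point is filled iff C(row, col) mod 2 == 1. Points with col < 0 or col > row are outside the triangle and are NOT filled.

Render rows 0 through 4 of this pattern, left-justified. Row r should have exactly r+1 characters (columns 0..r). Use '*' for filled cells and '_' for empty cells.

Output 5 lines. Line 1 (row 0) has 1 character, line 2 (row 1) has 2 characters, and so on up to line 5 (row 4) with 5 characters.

Answer: *
**
*_*
****
*___*

Derivation:
r0=0: *
r1=1: **
r2=10: *_*
r3=11: ****
r4=100: *___*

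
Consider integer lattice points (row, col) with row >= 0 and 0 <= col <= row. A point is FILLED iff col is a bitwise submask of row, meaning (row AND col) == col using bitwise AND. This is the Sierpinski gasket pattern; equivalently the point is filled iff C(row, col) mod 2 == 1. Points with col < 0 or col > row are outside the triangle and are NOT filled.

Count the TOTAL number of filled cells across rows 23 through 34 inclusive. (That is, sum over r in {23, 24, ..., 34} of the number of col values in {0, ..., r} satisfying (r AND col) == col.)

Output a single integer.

r23=10111 pc4: +16 =16
r24=11000 pc2: +4 =20
r25=11001 pc3: +8 =28
r26=11010 pc3: +8 =36
r27=11011 pc4: +16 =52
r28=11100 pc3: +8 =60
r29=11101 pc4: +16 =76
r30=11110 pc4: +16 =92
r31=11111 pc5: +32 =124
r32=100000 pc1: +2 =126
r33=100001 pc2: +4 =130
r34=100010 pc2: +4 =134

Answer: 134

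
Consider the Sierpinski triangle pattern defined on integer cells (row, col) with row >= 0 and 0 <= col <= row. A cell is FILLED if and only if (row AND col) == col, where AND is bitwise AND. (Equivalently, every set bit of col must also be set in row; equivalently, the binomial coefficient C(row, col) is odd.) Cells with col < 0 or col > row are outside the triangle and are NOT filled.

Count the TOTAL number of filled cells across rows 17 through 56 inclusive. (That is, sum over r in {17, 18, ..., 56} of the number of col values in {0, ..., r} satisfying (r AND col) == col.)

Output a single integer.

r17=10001 pc2: +4 =4
r18=10010 pc2: +4 =8
r19=10011 pc3: +8 =16
r20=10100 pc2: +4 =20
r21=10101 pc3: +8 =28
r22=10110 pc3: +8 =36
r23=10111 pc4: +16 =52
r24=11000 pc2: +4 =56
r25=11001 pc3: +8 =64
r26=11010 pc3: +8 =72
r27=11011 pc4: +16 =88
r28=11100 pc3: +8 =96
r29=11101 pc4: +16 =112
r30=11110 pc4: +16 =128
r31=11111 pc5: +32 =160
r32=100000 pc1: +2 =162
r33=100001 pc2: +4 =166
r34=100010 pc2: +4 =170
r35=100011 pc3: +8 =178
r36=100100 pc2: +4 =182
r37=100101 pc3: +8 =190
r38=100110 pc3: +8 =198
r39=100111 pc4: +16 =214
r40=101000 pc2: +4 =218
r41=101001 pc3: +8 =226
r42=101010 pc3: +8 =234
r43=101011 pc4: +16 =250
r44=101100 pc3: +8 =258
r45=101101 pc4: +16 =274
r46=101110 pc4: +16 =290
r47=101111 pc5: +32 =322
r48=110000 pc2: +4 =326
r49=110001 pc3: +8 =334
r50=110010 pc3: +8 =342
r51=110011 pc4: +16 =358
r52=110100 pc3: +8 =366
r53=110101 pc4: +16 =382
r54=110110 pc4: +16 =398
r55=110111 pc5: +32 =430
r56=111000 pc3: +8 =438

Answer: 438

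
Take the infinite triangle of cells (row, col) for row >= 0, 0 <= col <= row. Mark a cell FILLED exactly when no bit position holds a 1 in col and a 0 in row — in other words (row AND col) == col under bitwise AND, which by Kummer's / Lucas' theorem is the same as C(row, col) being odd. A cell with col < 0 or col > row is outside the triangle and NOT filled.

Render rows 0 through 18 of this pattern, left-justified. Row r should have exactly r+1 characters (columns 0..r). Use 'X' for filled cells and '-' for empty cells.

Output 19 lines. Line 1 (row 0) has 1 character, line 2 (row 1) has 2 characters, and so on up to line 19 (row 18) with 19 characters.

r0=0: X
r1=1: XX
r2=10: X-X
r3=11: XXXX
r4=100: X---X
r5=101: XX--XX
r6=110: X-X-X-X
r7=111: XXXXXXXX
r8=1000: X-------X
r9=1001: XX------XX
r10=1010: X-X-----X-X
r11=1011: XXXX----XXXX
r12=1100: X---X---X---X
r13=1101: XX--XX--XX--XX
r14=1110: X-X-X-X-X-X-X-X
r15=1111: XXXXXXXXXXXXXXXX
r16=10000: X---------------X
r17=10001: XX--------------XX
r18=10010: X-X-------------X-X

Answer: X
XX
X-X
XXXX
X---X
XX--XX
X-X-X-X
XXXXXXXX
X-------X
XX------XX
X-X-----X-X
XXXX----XXXX
X---X---X---X
XX--XX--XX--XX
X-X-X-X-X-X-X-X
XXXXXXXXXXXXXXXX
X---------------X
XX--------------XX
X-X-------------X-X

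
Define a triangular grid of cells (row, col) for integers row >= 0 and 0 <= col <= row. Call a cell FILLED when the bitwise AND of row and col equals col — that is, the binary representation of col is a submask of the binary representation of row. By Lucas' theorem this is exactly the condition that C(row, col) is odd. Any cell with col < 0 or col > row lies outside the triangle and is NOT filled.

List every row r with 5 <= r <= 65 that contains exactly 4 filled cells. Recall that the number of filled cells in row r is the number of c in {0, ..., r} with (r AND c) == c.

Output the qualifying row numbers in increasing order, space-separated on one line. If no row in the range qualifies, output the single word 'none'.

Answer: 5 6 9 10 12 17 18 20 24 33 34 36 40 48 65

Derivation:
Row r has 2^popcount(r) filled cells, so we need popcount(r) = log2(4) = 2.
Scan r = 5..65 and keep those with exactly 2 one-bits:
r=5=101 popcount=2 -> KEEP
r=6=110 popcount=2 -> KEEP
r=7=111 popcount=3 -> skip
r=8=1000 popcount=1 -> skip
r=9=1001 popcount=2 -> KEEP
r=10=1010 popcount=2 -> KEEP
r=11=1011 popcount=3 -> skip
r=12=1100 popcount=2 -> KEEP
r=13=1101 popcount=3 -> skip
r=14=1110 popcount=3 -> skip
r=15=1111 popcount=4 -> skip
r=16=10000 popcount=1 -> skip
r=17=10001 popcount=2 -> KEEP
r=18=10010 popcount=2 -> KEEP
r=19=10011 popcount=3 -> skip
r=20=10100 popcount=2 -> KEEP
r=21=10101 popcount=3 -> skip
r=22=10110 popcount=3 -> skip
r=23=10111 popcount=4 -> skip
r=24=11000 popcount=2 -> KEEP
r=25=11001 popcount=3 -> skip
r=26=11010 popcount=3 -> skip
r=27=11011 popcount=4 -> skip
r=28=11100 popcount=3 -> skip
r=29=11101 popcount=4 -> skip
r=30=11110 popcount=4 -> skip
r=31=11111 popcount=5 -> skip
r=32=100000 popcount=1 -> skip
r=33=100001 popcount=2 -> KEEP
r=34=100010 popcount=2 -> KEEP
r=35=100011 popcount=3 -> skip
r=36=100100 popcount=2 -> KEEP
r=37=100101 popcount=3 -> skip
r=38=100110 popcount=3 -> skip
r=39=100111 popcount=4 -> skip
r=40=101000 popcount=2 -> KEEP
r=41=101001 popcount=3 -> skip
r=42=101010 popcount=3 -> skip
r=43=101011 popcount=4 -> skip
r=44=101100 popcount=3 -> skip
r=45=101101 popcount=4 -> skip
r=46=101110 popcount=4 -> skip
r=47=101111 popcount=5 -> skip
r=48=110000 popcount=2 -> KEEP
r=49=110001 popcount=3 -> skip
r=50=110010 popcount=3 -> skip
r=51=110011 popcount=4 -> skip
r=52=110100 popcount=3 -> skip
r=53=110101 popcount=4 -> skip
r=54=110110 popcount=4 -> skip
r=55=110111 popcount=5 -> skip
r=56=111000 popcount=3 -> skip
r=57=111001 popcount=4 -> skip
r=58=111010 popcount=4 -> skip
r=59=111011 popcount=5 -> skip
r=60=111100 popcount=4 -> skip
r=61=111101 popcount=5 -> skip
r=62=111110 popcount=5 -> skip
r=63=111111 popcount=6 -> skip
r=64=1000000 popcount=1 -> skip
r=65=1000001 popcount=2 -> KEEP
Kept rows: 5 6 9 10 12 17 18 20 24 33 34 36 40 48 65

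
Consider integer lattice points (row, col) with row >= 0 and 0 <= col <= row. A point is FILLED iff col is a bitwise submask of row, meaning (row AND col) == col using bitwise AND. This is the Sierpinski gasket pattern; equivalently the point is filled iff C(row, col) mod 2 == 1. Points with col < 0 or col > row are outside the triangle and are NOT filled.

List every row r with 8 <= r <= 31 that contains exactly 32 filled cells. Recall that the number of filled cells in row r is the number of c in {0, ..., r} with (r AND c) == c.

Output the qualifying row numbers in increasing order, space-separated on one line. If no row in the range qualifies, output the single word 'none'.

Answer: 31

Derivation:
Row r has 2^popcount(r) filled cells, so we need popcount(r) = log2(32) = 5.
Scan r = 8..31 and keep those with exactly 5 one-bits:
r=8=1000 popcount=1 -> skip
r=9=1001 popcount=2 -> skip
r=10=1010 popcount=2 -> skip
r=11=1011 popcount=3 -> skip
r=12=1100 popcount=2 -> skip
r=13=1101 popcount=3 -> skip
r=14=1110 popcount=3 -> skip
r=15=1111 popcount=4 -> skip
r=16=10000 popcount=1 -> skip
r=17=10001 popcount=2 -> skip
r=18=10010 popcount=2 -> skip
r=19=10011 popcount=3 -> skip
r=20=10100 popcount=2 -> skip
r=21=10101 popcount=3 -> skip
r=22=10110 popcount=3 -> skip
r=23=10111 popcount=4 -> skip
r=24=11000 popcount=2 -> skip
r=25=11001 popcount=3 -> skip
r=26=11010 popcount=3 -> skip
r=27=11011 popcount=4 -> skip
r=28=11100 popcount=3 -> skip
r=29=11101 popcount=4 -> skip
r=30=11110 popcount=4 -> skip
r=31=11111 popcount=5 -> KEEP
Kept rows: 31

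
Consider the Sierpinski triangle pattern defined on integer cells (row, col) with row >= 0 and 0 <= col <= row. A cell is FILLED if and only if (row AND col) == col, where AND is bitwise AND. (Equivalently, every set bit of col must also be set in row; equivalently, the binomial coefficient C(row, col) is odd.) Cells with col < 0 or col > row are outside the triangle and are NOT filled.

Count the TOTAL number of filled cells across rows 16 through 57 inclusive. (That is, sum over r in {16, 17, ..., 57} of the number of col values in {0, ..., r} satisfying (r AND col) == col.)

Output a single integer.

Answer: 456

Derivation:
r16=10000 pc1: +2 =2
r17=10001 pc2: +4 =6
r18=10010 pc2: +4 =10
r19=10011 pc3: +8 =18
r20=10100 pc2: +4 =22
r21=10101 pc3: +8 =30
r22=10110 pc3: +8 =38
r23=10111 pc4: +16 =54
r24=11000 pc2: +4 =58
r25=11001 pc3: +8 =66
r26=11010 pc3: +8 =74
r27=11011 pc4: +16 =90
r28=11100 pc3: +8 =98
r29=11101 pc4: +16 =114
r30=11110 pc4: +16 =130
r31=11111 pc5: +32 =162
r32=100000 pc1: +2 =164
r33=100001 pc2: +4 =168
r34=100010 pc2: +4 =172
r35=100011 pc3: +8 =180
r36=100100 pc2: +4 =184
r37=100101 pc3: +8 =192
r38=100110 pc3: +8 =200
r39=100111 pc4: +16 =216
r40=101000 pc2: +4 =220
r41=101001 pc3: +8 =228
r42=101010 pc3: +8 =236
r43=101011 pc4: +16 =252
r44=101100 pc3: +8 =260
r45=101101 pc4: +16 =276
r46=101110 pc4: +16 =292
r47=101111 pc5: +32 =324
r48=110000 pc2: +4 =328
r49=110001 pc3: +8 =336
r50=110010 pc3: +8 =344
r51=110011 pc4: +16 =360
r52=110100 pc3: +8 =368
r53=110101 pc4: +16 =384
r54=110110 pc4: +16 =400
r55=110111 pc5: +32 =432
r56=111000 pc3: +8 =440
r57=111001 pc4: +16 =456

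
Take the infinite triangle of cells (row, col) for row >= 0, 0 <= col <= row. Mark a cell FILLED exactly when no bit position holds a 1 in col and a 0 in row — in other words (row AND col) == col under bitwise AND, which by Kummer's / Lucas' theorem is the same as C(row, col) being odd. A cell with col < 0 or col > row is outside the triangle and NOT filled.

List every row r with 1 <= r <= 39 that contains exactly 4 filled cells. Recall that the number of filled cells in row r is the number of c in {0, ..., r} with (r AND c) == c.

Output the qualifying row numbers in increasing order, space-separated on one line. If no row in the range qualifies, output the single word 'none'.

Answer: 3 5 6 9 10 12 17 18 20 24 33 34 36

Derivation:
Row r has 2^popcount(r) filled cells, so we need popcount(r) = log2(4) = 2.
Scan r = 1..39 and keep those with exactly 2 one-bits:
r=1=1 popcount=1 -> skip
r=2=10 popcount=1 -> skip
r=3=11 popcount=2 -> KEEP
r=4=100 popcount=1 -> skip
r=5=101 popcount=2 -> KEEP
r=6=110 popcount=2 -> KEEP
r=7=111 popcount=3 -> skip
r=8=1000 popcount=1 -> skip
r=9=1001 popcount=2 -> KEEP
r=10=1010 popcount=2 -> KEEP
r=11=1011 popcount=3 -> skip
r=12=1100 popcount=2 -> KEEP
r=13=1101 popcount=3 -> skip
r=14=1110 popcount=3 -> skip
r=15=1111 popcount=4 -> skip
r=16=10000 popcount=1 -> skip
r=17=10001 popcount=2 -> KEEP
r=18=10010 popcount=2 -> KEEP
r=19=10011 popcount=3 -> skip
r=20=10100 popcount=2 -> KEEP
r=21=10101 popcount=3 -> skip
r=22=10110 popcount=3 -> skip
r=23=10111 popcount=4 -> skip
r=24=11000 popcount=2 -> KEEP
r=25=11001 popcount=3 -> skip
r=26=11010 popcount=3 -> skip
r=27=11011 popcount=4 -> skip
r=28=11100 popcount=3 -> skip
r=29=11101 popcount=4 -> skip
r=30=11110 popcount=4 -> skip
r=31=11111 popcount=5 -> skip
r=32=100000 popcount=1 -> skip
r=33=100001 popcount=2 -> KEEP
r=34=100010 popcount=2 -> KEEP
r=35=100011 popcount=3 -> skip
r=36=100100 popcount=2 -> KEEP
r=37=100101 popcount=3 -> skip
r=38=100110 popcount=3 -> skip
r=39=100111 popcount=4 -> skip
Kept rows: 3 5 6 9 10 12 17 18 20 24 33 34 36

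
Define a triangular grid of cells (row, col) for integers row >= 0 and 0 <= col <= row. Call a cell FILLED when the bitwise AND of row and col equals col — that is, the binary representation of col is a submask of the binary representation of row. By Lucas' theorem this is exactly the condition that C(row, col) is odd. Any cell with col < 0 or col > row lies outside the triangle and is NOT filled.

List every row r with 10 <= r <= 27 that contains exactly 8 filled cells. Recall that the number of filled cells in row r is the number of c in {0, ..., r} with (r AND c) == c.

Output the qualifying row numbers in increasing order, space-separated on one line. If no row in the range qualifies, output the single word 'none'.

Answer: 11 13 14 19 21 22 25 26

Derivation:
Row r has 2^popcount(r) filled cells, so we need popcount(r) = log2(8) = 3.
Scan r = 10..27 and keep those with exactly 3 one-bits:
r=10=1010 popcount=2 -> skip
r=11=1011 popcount=3 -> KEEP
r=12=1100 popcount=2 -> skip
r=13=1101 popcount=3 -> KEEP
r=14=1110 popcount=3 -> KEEP
r=15=1111 popcount=4 -> skip
r=16=10000 popcount=1 -> skip
r=17=10001 popcount=2 -> skip
r=18=10010 popcount=2 -> skip
r=19=10011 popcount=3 -> KEEP
r=20=10100 popcount=2 -> skip
r=21=10101 popcount=3 -> KEEP
r=22=10110 popcount=3 -> KEEP
r=23=10111 popcount=4 -> skip
r=24=11000 popcount=2 -> skip
r=25=11001 popcount=3 -> KEEP
r=26=11010 popcount=3 -> KEEP
r=27=11011 popcount=4 -> skip
Kept rows: 11 13 14 19 21 22 25 26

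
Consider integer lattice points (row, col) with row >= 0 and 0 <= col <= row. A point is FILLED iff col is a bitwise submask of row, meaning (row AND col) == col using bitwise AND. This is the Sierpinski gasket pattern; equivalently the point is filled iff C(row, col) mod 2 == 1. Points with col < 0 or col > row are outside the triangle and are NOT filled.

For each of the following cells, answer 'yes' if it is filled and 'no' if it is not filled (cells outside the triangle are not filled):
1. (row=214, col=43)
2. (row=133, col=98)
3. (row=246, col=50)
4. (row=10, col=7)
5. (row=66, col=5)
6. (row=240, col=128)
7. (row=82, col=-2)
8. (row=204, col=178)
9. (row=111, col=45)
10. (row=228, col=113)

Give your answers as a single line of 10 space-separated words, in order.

Answer: no no yes no no yes no no yes no

Derivation:
(214,43): row=0b11010110, col=0b101011, row AND col = 0b10 = 2; 2 != 43 -> empty
(133,98): row=0b10000101, col=0b1100010, row AND col = 0b0 = 0; 0 != 98 -> empty
(246,50): row=0b11110110, col=0b110010, row AND col = 0b110010 = 50; 50 == 50 -> filled
(10,7): row=0b1010, col=0b111, row AND col = 0b10 = 2; 2 != 7 -> empty
(66,5): row=0b1000010, col=0b101, row AND col = 0b0 = 0; 0 != 5 -> empty
(240,128): row=0b11110000, col=0b10000000, row AND col = 0b10000000 = 128; 128 == 128 -> filled
(82,-2): col outside [0, 82] -> not filled
(204,178): row=0b11001100, col=0b10110010, row AND col = 0b10000000 = 128; 128 != 178 -> empty
(111,45): row=0b1101111, col=0b101101, row AND col = 0b101101 = 45; 45 == 45 -> filled
(228,113): row=0b11100100, col=0b1110001, row AND col = 0b1100000 = 96; 96 != 113 -> empty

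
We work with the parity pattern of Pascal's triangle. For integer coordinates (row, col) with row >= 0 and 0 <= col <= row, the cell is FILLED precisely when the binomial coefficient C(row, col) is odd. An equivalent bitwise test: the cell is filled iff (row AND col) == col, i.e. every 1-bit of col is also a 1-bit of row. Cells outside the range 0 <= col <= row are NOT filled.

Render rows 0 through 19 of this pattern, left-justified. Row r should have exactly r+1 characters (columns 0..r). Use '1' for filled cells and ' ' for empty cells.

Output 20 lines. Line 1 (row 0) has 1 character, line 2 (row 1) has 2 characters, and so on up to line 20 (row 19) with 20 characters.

r0=0: 1
r1=1: 11
r2=10: 1 1
r3=11: 1111
r4=100: 1   1
r5=101: 11  11
r6=110: 1 1 1 1
r7=111: 11111111
r8=1000: 1       1
r9=1001: 11      11
r10=1010: 1 1     1 1
r11=1011: 1111    1111
r12=1100: 1   1   1   1
r13=1101: 11  11  11  11
r14=1110: 1 1 1 1 1 1 1 1
r15=1111: 1111111111111111
r16=10000: 1               1
r17=10001: 11              11
r18=10010: 1 1             1 1
r19=10011: 1111            1111

Answer: 1
11
1 1
1111
1   1
11  11
1 1 1 1
11111111
1       1
11      11
1 1     1 1
1111    1111
1   1   1   1
11  11  11  11
1 1 1 1 1 1 1 1
1111111111111111
1               1
11              11
1 1             1 1
1111            1111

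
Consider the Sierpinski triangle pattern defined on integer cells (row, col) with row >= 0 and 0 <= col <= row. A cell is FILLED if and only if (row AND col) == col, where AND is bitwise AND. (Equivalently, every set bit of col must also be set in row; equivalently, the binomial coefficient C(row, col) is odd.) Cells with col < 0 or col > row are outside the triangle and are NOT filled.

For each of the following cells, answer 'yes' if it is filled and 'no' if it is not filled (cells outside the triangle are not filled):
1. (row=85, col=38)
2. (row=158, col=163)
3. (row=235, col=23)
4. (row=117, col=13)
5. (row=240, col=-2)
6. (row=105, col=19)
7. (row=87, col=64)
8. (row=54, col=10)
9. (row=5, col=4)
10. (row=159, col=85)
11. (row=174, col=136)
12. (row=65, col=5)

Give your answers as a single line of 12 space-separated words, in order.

(85,38): row=0b1010101, col=0b100110, row AND col = 0b100 = 4; 4 != 38 -> empty
(158,163): col outside [0, 158] -> not filled
(235,23): row=0b11101011, col=0b10111, row AND col = 0b11 = 3; 3 != 23 -> empty
(117,13): row=0b1110101, col=0b1101, row AND col = 0b101 = 5; 5 != 13 -> empty
(240,-2): col outside [0, 240] -> not filled
(105,19): row=0b1101001, col=0b10011, row AND col = 0b1 = 1; 1 != 19 -> empty
(87,64): row=0b1010111, col=0b1000000, row AND col = 0b1000000 = 64; 64 == 64 -> filled
(54,10): row=0b110110, col=0b1010, row AND col = 0b10 = 2; 2 != 10 -> empty
(5,4): row=0b101, col=0b100, row AND col = 0b100 = 4; 4 == 4 -> filled
(159,85): row=0b10011111, col=0b1010101, row AND col = 0b10101 = 21; 21 != 85 -> empty
(174,136): row=0b10101110, col=0b10001000, row AND col = 0b10001000 = 136; 136 == 136 -> filled
(65,5): row=0b1000001, col=0b101, row AND col = 0b1 = 1; 1 != 5 -> empty

Answer: no no no no no no yes no yes no yes no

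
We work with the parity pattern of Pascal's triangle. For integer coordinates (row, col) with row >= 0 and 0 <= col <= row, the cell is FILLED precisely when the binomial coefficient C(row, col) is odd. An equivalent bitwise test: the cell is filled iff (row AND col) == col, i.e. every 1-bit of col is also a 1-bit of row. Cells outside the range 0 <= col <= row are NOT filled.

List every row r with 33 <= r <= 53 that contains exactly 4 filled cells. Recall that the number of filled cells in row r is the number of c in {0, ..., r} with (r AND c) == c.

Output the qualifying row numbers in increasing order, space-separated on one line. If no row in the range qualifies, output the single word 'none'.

Answer: 33 34 36 40 48

Derivation:
Row r has 2^popcount(r) filled cells, so we need popcount(r) = log2(4) = 2.
Scan r = 33..53 and keep those with exactly 2 one-bits:
r=33=100001 popcount=2 -> KEEP
r=34=100010 popcount=2 -> KEEP
r=35=100011 popcount=3 -> skip
r=36=100100 popcount=2 -> KEEP
r=37=100101 popcount=3 -> skip
r=38=100110 popcount=3 -> skip
r=39=100111 popcount=4 -> skip
r=40=101000 popcount=2 -> KEEP
r=41=101001 popcount=3 -> skip
r=42=101010 popcount=3 -> skip
r=43=101011 popcount=4 -> skip
r=44=101100 popcount=3 -> skip
r=45=101101 popcount=4 -> skip
r=46=101110 popcount=4 -> skip
r=47=101111 popcount=5 -> skip
r=48=110000 popcount=2 -> KEEP
r=49=110001 popcount=3 -> skip
r=50=110010 popcount=3 -> skip
r=51=110011 popcount=4 -> skip
r=52=110100 popcount=3 -> skip
r=53=110101 popcount=4 -> skip
Kept rows: 33 34 36 40 48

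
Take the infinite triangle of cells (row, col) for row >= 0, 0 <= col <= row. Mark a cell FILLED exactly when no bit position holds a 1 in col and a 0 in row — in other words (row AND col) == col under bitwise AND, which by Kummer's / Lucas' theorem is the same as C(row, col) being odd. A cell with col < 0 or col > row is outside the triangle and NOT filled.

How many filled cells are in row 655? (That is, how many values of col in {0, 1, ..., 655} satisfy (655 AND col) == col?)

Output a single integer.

Answer: 64

Derivation:
655 in binary = 1010001111
popcount(655) = number of 1-bits in 1010001111 = 6
A col c satisfies (655 AND c) == c iff every set bit of c is also set in 655; each of the 6 set bits of 655 can independently be on or off in c.
count = 2^6 = 64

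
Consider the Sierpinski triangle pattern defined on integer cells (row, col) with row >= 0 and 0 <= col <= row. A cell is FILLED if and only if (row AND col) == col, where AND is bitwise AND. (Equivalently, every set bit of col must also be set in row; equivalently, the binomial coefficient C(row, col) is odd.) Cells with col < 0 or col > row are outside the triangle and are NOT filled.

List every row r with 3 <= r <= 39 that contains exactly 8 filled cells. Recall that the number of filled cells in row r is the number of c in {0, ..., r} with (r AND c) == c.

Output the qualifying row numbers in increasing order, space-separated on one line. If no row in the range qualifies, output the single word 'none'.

Row r has 2^popcount(r) filled cells, so we need popcount(r) = log2(8) = 3.
Scan r = 3..39 and keep those with exactly 3 one-bits:
r=3=11 popcount=2 -> skip
r=4=100 popcount=1 -> skip
r=5=101 popcount=2 -> skip
r=6=110 popcount=2 -> skip
r=7=111 popcount=3 -> KEEP
r=8=1000 popcount=1 -> skip
r=9=1001 popcount=2 -> skip
r=10=1010 popcount=2 -> skip
r=11=1011 popcount=3 -> KEEP
r=12=1100 popcount=2 -> skip
r=13=1101 popcount=3 -> KEEP
r=14=1110 popcount=3 -> KEEP
r=15=1111 popcount=4 -> skip
r=16=10000 popcount=1 -> skip
r=17=10001 popcount=2 -> skip
r=18=10010 popcount=2 -> skip
r=19=10011 popcount=3 -> KEEP
r=20=10100 popcount=2 -> skip
r=21=10101 popcount=3 -> KEEP
r=22=10110 popcount=3 -> KEEP
r=23=10111 popcount=4 -> skip
r=24=11000 popcount=2 -> skip
r=25=11001 popcount=3 -> KEEP
r=26=11010 popcount=3 -> KEEP
r=27=11011 popcount=4 -> skip
r=28=11100 popcount=3 -> KEEP
r=29=11101 popcount=4 -> skip
r=30=11110 popcount=4 -> skip
r=31=11111 popcount=5 -> skip
r=32=100000 popcount=1 -> skip
r=33=100001 popcount=2 -> skip
r=34=100010 popcount=2 -> skip
r=35=100011 popcount=3 -> KEEP
r=36=100100 popcount=2 -> skip
r=37=100101 popcount=3 -> KEEP
r=38=100110 popcount=3 -> KEEP
r=39=100111 popcount=4 -> skip
Kept rows: 7 11 13 14 19 21 22 25 26 28 35 37 38

Answer: 7 11 13 14 19 21 22 25 26 28 35 37 38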